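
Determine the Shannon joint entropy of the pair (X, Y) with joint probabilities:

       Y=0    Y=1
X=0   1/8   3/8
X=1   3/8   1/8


H(X,Y) = -Σ p(x,y) log₂ p(x,y)
  p(0,0)=1/8: -0.1250 × log₂(0.1250) = 0.3750
  p(0,1)=3/8: -0.3750 × log₂(0.3750) = 0.5306
  p(1,0)=3/8: -0.3750 × log₂(0.3750) = 0.5306
  p(1,1)=1/8: -0.1250 × log₂(0.1250) = 0.3750
H(X,Y) = 1.8113 bits


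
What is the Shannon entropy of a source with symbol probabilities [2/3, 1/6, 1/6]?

H(X) = -Σ p(x) log₂ p(x)
  -2/3 × log₂(2/3) = 0.3900
  -1/6 × log₂(1/6) = 0.4308
  -1/6 × log₂(1/6) = 0.4308
H(X) = 1.2516 bits


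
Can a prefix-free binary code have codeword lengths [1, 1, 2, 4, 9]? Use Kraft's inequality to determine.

Kraft inequality: Σ 2^(-l_i) ≤ 1 for prefix-free code
Calculating: 2^(-1) + 2^(-1) + 2^(-2) + 2^(-4) + 2^(-9)
= 0.5 + 0.5 + 0.25 + 0.0625 + 0.001953125
= 1.3145
Since 1.3145 > 1, prefix-free code does not exist


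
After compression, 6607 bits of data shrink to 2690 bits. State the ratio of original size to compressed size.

Compression ratio = Original / Compressed
= 6607 / 2690 = 2.46:1


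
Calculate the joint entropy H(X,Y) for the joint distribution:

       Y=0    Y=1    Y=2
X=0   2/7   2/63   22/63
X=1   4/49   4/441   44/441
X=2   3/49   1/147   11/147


H(X,Y) = -Σ p(x,y) log₂ p(x,y)
  p(0,0)=2/7: -0.2857 × log₂(0.2857) = 0.5164
  p(0,1)=2/63: -0.0317 × log₂(0.0317) = 0.1580
  p(0,2)=22/63: -0.3492 × log₂(0.3492) = 0.5300
  p(1,0)=4/49: -0.0816 × log₂(0.0816) = 0.2951
  p(1,1)=4/441: -0.0091 × log₂(0.0091) = 0.0615
  p(1,2)=44/441: -0.0998 × log₂(0.0998) = 0.3318
  p(2,0)=3/49: -0.0612 × log₂(0.0612) = 0.2467
  p(2,1)=1/147: -0.0068 × log₂(0.0068) = 0.0490
  p(2,2)=11/147: -0.0748 × log₂(0.0748) = 0.2799
H(X,Y) = 2.4684 bits


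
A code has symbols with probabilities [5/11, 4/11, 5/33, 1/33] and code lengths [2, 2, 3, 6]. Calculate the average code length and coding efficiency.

Average length L = Σ p_i × l_i = 2.2727 bits
Entropy H = 1.6131 bits
Efficiency η = H/L × 100% = 70.98%


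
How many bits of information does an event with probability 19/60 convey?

Information content I(x) = -log₂(p(x))
I = -log₂(19/60) = -log₂(0.3167)
I = 1.6590 bits


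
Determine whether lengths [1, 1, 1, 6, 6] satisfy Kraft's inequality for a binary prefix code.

Kraft inequality: Σ 2^(-l_i) ≤ 1 for prefix-free code
Calculating: 2^(-1) + 2^(-1) + 2^(-1) + 2^(-6) + 2^(-6)
= 0.5 + 0.5 + 0.5 + 0.015625 + 0.015625
= 1.5312
Since 1.5312 > 1, prefix-free code does not exist


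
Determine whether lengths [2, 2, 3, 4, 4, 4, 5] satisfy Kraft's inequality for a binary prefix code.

Kraft inequality: Σ 2^(-l_i) ≤ 1 for prefix-free code
Calculating: 2^(-2) + 2^(-2) + 2^(-3) + 2^(-4) + 2^(-4) + 2^(-4) + 2^(-5)
= 0.25 + 0.25 + 0.125 + 0.0625 + 0.0625 + 0.0625 + 0.03125
= 0.8438
Since 0.8438 ≤ 1, prefix-free code exists


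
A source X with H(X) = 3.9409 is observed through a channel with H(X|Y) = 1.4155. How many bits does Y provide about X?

I(X;Y) = H(X) - H(X|Y)
I(X;Y) = 3.9409 - 1.4155 = 2.5254 bits


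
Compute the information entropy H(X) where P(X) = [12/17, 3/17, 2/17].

H(X) = -Σ p(x) log₂ p(x)
  -12/17 × log₂(12/17) = 0.3547
  -3/17 × log₂(3/17) = 0.4416
  -2/17 × log₂(2/17) = 0.3632
H(X) = 1.1596 bits


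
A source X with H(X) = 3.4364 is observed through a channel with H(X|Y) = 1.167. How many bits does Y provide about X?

I(X;Y) = H(X) - H(X|Y)
I(X;Y) = 3.4364 - 1.167 = 2.2694 bits


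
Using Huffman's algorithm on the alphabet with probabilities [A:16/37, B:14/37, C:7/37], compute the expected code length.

Huffman tree construction:
Combine smallest probabilities repeatedly
Resulting codes:
  A: 0 (length 1)
  B: 11 (length 2)
  C: 10 (length 2)
Average length = Σ p(s) × length(s) = 1.5676 bits


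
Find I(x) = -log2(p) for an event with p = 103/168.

Information content I(x) = -log₂(p(x))
I = -log₂(103/168) = -log₂(0.6131)
I = 0.7058 bits


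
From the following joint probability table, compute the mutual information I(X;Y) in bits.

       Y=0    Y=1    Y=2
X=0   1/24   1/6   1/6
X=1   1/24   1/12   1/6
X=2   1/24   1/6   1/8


H(X) = 1.5774, H(Y) = 1.4171, H(X,Y) = 2.9702
I(X;Y) = H(X) + H(Y) - H(X,Y) = 0.0244 bits


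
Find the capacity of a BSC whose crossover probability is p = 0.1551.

For BSC with error probability p:
C = 1 - H(p) where H(p) is binary entropy
H(0.1551) = -0.1551 × log₂(0.1551) - 0.8449 × log₂(0.8449)
H(p) = 0.6225
C = 1 - 0.6225 = 0.3775 bits/use


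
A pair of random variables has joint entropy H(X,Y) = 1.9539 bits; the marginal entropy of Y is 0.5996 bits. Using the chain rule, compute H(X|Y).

Chain rule: H(X,Y) = H(X|Y) + H(Y)
H(X|Y) = H(X,Y) - H(Y) = 1.9539 - 0.5996 = 1.3543 bits


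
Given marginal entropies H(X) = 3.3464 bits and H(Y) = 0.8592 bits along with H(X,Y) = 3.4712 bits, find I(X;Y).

I(X;Y) = H(X) + H(Y) - H(X,Y)
I(X;Y) = 3.3464 + 0.8592 - 3.4712 = 0.7344 bits


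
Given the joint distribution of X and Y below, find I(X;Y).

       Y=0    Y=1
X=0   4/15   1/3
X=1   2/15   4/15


H(X) = 0.9710, H(Y) = 0.9710, H(X,Y) = 1.9329
I(X;Y) = H(X) + H(Y) - H(X,Y) = 0.0090 bits


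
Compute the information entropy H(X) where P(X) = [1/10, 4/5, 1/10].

H(X) = -Σ p(x) log₂ p(x)
  -1/10 × log₂(1/10) = 0.3322
  -4/5 × log₂(4/5) = 0.2575
  -1/10 × log₂(1/10) = 0.3322
H(X) = 0.9219 bits


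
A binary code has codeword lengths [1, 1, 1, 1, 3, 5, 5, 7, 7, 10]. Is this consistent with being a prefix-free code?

Kraft inequality: Σ 2^(-l_i) ≤ 1 for prefix-free code
Calculating: 2^(-1) + 2^(-1) + 2^(-1) + 2^(-1) + 2^(-3) + 2^(-5) + 2^(-5) + 2^(-7) + 2^(-7) + 2^(-10)
= 0.5 + 0.5 + 0.5 + 0.5 + 0.125 + 0.03125 + 0.03125 + 0.0078125 + 0.0078125 + 0.0009765625
= 2.2041
Since 2.2041 > 1, prefix-free code does not exist


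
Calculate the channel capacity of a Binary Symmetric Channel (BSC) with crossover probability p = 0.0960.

For BSC with error probability p:
C = 1 - H(p) where H(p) is binary entropy
H(0.0960) = -0.0960 × log₂(0.0960) - 0.9040 × log₂(0.9040)
H(p) = 0.4562
C = 1 - 0.4562 = 0.5438 bits/use


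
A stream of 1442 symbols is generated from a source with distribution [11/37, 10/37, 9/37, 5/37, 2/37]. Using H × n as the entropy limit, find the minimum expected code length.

Entropy H = 2.1443 bits/symbol
Minimum bits = H × n = 2.1443 × 1442
= 3092.03 bits


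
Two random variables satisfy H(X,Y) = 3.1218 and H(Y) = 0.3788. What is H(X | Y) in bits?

Chain rule: H(X,Y) = H(X|Y) + H(Y)
H(X|Y) = H(X,Y) - H(Y) = 3.1218 - 0.3788 = 2.743 bits


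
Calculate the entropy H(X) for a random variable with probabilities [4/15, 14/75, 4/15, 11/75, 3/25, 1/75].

H(X) = -Σ p(x) log₂ p(x)
  -4/15 × log₂(4/15) = 0.5085
  -14/75 × log₂(14/75) = 0.4520
  -4/15 × log₂(4/15) = 0.5085
  -11/75 × log₂(11/75) = 0.4062
  -3/25 × log₂(3/25) = 0.3671
  -1/75 × log₂(1/75) = 0.0831
H(X) = 2.3253 bits


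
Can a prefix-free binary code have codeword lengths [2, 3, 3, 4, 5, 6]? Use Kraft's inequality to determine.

Kraft inequality: Σ 2^(-l_i) ≤ 1 for prefix-free code
Calculating: 2^(-2) + 2^(-3) + 2^(-3) + 2^(-4) + 2^(-5) + 2^(-6)
= 0.25 + 0.125 + 0.125 + 0.0625 + 0.03125 + 0.015625
= 0.6094
Since 0.6094 ≤ 1, prefix-free code exists


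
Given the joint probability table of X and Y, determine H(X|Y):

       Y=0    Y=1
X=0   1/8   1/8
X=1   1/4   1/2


H(X|Y) = Σ_y p(y) H(X|Y=y)
  p(Y=0) = 3/8, H(X|Y=0) = 0.9183
  p(Y=1) = 5/8, H(X|Y=1) = 0.7219
H(X|Y) = 0.3750×0.9183 + 0.6250×0.7219 = 0.7956 bits


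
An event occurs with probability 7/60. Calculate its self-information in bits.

Information content I(x) = -log₂(p(x))
I = -log₂(7/60) = -log₂(0.1167)
I = 3.0995 bits


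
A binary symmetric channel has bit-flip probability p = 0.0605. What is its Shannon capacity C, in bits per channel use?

For BSC with error probability p:
C = 1 - H(p) where H(p) is binary entropy
H(0.0605) = -0.0605 × log₂(0.0605) - 0.9395 × log₂(0.9395)
H(p) = 0.3294
C = 1 - 0.3294 = 0.6706 bits/use


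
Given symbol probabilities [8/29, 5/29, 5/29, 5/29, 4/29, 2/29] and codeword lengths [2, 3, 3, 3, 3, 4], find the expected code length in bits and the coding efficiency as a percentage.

Average length L = Σ p_i × l_i = 2.7931 bits
Entropy H = 2.4846 bits
Efficiency η = H/L × 100% = 88.95%


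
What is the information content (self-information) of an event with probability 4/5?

Information content I(x) = -log₂(p(x))
I = -log₂(4/5) = -log₂(0.8000)
I = 0.3219 bits


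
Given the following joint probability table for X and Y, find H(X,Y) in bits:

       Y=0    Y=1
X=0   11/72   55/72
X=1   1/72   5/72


H(X,Y) = -Σ p(x,y) log₂ p(x,y)
  p(0,0)=11/72: -0.1528 × log₂(0.1528) = 0.4141
  p(0,1)=55/72: -0.7639 × log₂(0.7639) = 0.2968
  p(1,0)=1/72: -0.0139 × log₂(0.0139) = 0.0857
  p(1,1)=5/72: -0.0694 × log₂(0.0694) = 0.2672
H(X,Y) = 1.0638 bits


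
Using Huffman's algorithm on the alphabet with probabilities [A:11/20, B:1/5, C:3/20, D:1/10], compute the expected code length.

Huffman tree construction:
Combine smallest probabilities repeatedly
Resulting codes:
  A: 1 (length 1)
  B: 00 (length 2)
  C: 011 (length 3)
  D: 010 (length 3)
Average length = Σ p(s) × length(s) = 1.7000 bits


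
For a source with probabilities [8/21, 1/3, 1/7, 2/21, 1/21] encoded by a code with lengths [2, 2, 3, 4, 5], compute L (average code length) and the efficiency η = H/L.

Average length L = Σ p_i × l_i = 2.4762 bits
Entropy H = 1.9920 bits
Efficiency η = H/L × 100% = 80.45%


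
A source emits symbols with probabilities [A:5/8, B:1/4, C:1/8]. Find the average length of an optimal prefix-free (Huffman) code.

Huffman tree construction:
Combine smallest probabilities repeatedly
Resulting codes:
  A: 1 (length 1)
  B: 01 (length 2)
  C: 00 (length 2)
Average length = Σ p(s) × length(s) = 1.3750 bits


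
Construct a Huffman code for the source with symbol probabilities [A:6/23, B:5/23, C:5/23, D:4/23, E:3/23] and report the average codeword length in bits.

Huffman tree construction:
Combine smallest probabilities repeatedly
Resulting codes:
  A: 10 (length 2)
  B: 00 (length 2)
  C: 01 (length 2)
  D: 111 (length 3)
  E: 110 (length 3)
Average length = Σ p(s) × length(s) = 2.3043 bits


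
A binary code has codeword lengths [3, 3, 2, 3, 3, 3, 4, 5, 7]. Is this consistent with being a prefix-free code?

Kraft inequality: Σ 2^(-l_i) ≤ 1 for prefix-free code
Calculating: 2^(-3) + 2^(-3) + 2^(-2) + 2^(-3) + 2^(-3) + 2^(-3) + 2^(-4) + 2^(-5) + 2^(-7)
= 0.125 + 0.125 + 0.25 + 0.125 + 0.125 + 0.125 + 0.0625 + 0.03125 + 0.0078125
= 0.9766
Since 0.9766 ≤ 1, prefix-free code exists


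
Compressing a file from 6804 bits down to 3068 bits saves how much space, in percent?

Space savings = (1 - Compressed/Original) × 100%
= (1 - 3068/6804) × 100%
= 54.91%


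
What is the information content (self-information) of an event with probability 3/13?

Information content I(x) = -log₂(p(x))
I = -log₂(3/13) = -log₂(0.2308)
I = 2.1155 bits


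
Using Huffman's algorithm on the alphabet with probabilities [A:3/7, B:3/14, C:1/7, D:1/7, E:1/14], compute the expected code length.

Huffman tree construction:
Combine smallest probabilities repeatedly
Resulting codes:
  A: 0 (length 1)
  B: 111 (length 3)
  C: 101 (length 3)
  D: 110 (length 3)
  E: 100 (length 3)
Average length = Σ p(s) × length(s) = 2.1429 bits


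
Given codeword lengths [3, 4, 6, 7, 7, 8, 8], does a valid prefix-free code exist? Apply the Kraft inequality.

Kraft inequality: Σ 2^(-l_i) ≤ 1 for prefix-free code
Calculating: 2^(-3) + 2^(-4) + 2^(-6) + 2^(-7) + 2^(-7) + 2^(-8) + 2^(-8)
= 0.125 + 0.0625 + 0.015625 + 0.0078125 + 0.0078125 + 0.00390625 + 0.00390625
= 0.2266
Since 0.2266 ≤ 1, prefix-free code exists


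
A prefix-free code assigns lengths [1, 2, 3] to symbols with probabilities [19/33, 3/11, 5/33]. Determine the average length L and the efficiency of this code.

Average length L = Σ p_i × l_i = 1.5758 bits
Entropy H = 1.3823 bits
Efficiency η = H/L × 100% = 87.72%


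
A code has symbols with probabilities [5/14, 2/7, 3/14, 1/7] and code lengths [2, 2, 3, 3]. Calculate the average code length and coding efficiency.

Average length L = Σ p_i × l_i = 2.3571 bits
Entropy H = 1.9242 bits
Efficiency η = H/L × 100% = 81.63%


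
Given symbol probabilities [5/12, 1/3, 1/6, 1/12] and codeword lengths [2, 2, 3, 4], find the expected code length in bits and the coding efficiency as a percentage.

Average length L = Σ p_i × l_i = 2.3333 bits
Entropy H = 1.7842 bits
Efficiency η = H/L × 100% = 76.46%


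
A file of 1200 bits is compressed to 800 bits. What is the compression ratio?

Compression ratio = Original / Compressed
= 1200 / 800 = 1.50:1


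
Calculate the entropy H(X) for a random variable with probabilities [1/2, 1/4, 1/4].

H(X) = -Σ p(x) log₂ p(x)
  -1/2 × log₂(1/2) = 0.5000
  -1/4 × log₂(1/4) = 0.5000
  -1/4 × log₂(1/4) = 0.5000
H(X) = 1.5000 bits


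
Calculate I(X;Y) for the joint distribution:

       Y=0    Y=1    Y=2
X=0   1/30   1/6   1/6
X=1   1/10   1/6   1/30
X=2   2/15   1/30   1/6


H(X) = 1.5801, H(Y) = 1.5700, H(X,Y) = 2.9338
I(X;Y) = H(X) + H(Y) - H(X,Y) = 0.2163 bits


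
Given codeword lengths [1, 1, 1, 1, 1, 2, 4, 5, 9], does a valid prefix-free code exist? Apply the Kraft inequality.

Kraft inequality: Σ 2^(-l_i) ≤ 1 for prefix-free code
Calculating: 2^(-1) + 2^(-1) + 2^(-1) + 2^(-1) + 2^(-1) + 2^(-2) + 2^(-4) + 2^(-5) + 2^(-9)
= 0.5 + 0.5 + 0.5 + 0.5 + 0.5 + 0.25 + 0.0625 + 0.03125 + 0.001953125
= 2.8457
Since 2.8457 > 1, prefix-free code does not exist


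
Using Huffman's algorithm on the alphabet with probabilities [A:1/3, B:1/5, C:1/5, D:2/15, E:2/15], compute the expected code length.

Huffman tree construction:
Combine smallest probabilities repeatedly
Resulting codes:
  A: 11 (length 2)
  B: 00 (length 2)
  C: 01 (length 2)
  D: 100 (length 3)
  E: 101 (length 3)
Average length = Σ p(s) × length(s) = 2.2667 bits


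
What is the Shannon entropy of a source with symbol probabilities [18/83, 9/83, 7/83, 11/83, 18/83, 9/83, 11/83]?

H(X) = -Σ p(x) log₂ p(x)
  -18/83 × log₂(18/83) = 0.4782
  -9/83 × log₂(9/83) = 0.3475
  -7/83 × log₂(7/83) = 0.3009
  -11/83 × log₂(11/83) = 0.3864
  -18/83 × log₂(18/83) = 0.4782
  -9/83 × log₂(9/83) = 0.3475
  -11/83 × log₂(11/83) = 0.3864
H(X) = 2.7252 bits


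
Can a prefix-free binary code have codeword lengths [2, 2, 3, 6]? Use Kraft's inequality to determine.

Kraft inequality: Σ 2^(-l_i) ≤ 1 for prefix-free code
Calculating: 2^(-2) + 2^(-2) + 2^(-3) + 2^(-6)
= 0.25 + 0.25 + 0.125 + 0.015625
= 0.6406
Since 0.6406 ≤ 1, prefix-free code exists


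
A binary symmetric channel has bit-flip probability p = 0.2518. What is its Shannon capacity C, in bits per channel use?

For BSC with error probability p:
C = 1 - H(p) where H(p) is binary entropy
H(0.2518) = -0.2518 × log₂(0.2518) - 0.7482 × log₂(0.7482)
H(p) = 0.8141
C = 1 - 0.8141 = 0.1859 bits/use


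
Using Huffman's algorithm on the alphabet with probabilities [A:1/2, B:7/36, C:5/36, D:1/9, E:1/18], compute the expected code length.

Huffman tree construction:
Combine smallest probabilities repeatedly
Resulting codes:
  A: 0 (length 1)
  B: 10 (length 2)
  C: 110 (length 3)
  D: 1111 (length 4)
  E: 1110 (length 4)
Average length = Σ p(s) × length(s) = 1.9722 bits


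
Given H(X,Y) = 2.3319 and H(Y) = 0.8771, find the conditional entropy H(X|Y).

Chain rule: H(X,Y) = H(X|Y) + H(Y)
H(X|Y) = H(X,Y) - H(Y) = 2.3319 - 0.8771 = 1.4548 bits


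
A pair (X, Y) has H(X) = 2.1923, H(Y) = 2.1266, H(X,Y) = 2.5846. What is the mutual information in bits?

I(X;Y) = H(X) + H(Y) - H(X,Y)
I(X;Y) = 2.1923 + 2.1266 - 2.5846 = 1.7343 bits


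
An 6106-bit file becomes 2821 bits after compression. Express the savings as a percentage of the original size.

Space savings = (1 - Compressed/Original) × 100%
= (1 - 2821/6106) × 100%
= 53.80%


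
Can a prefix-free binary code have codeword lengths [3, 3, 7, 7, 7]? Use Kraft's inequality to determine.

Kraft inequality: Σ 2^(-l_i) ≤ 1 for prefix-free code
Calculating: 2^(-3) + 2^(-3) + 2^(-7) + 2^(-7) + 2^(-7)
= 0.125 + 0.125 + 0.0078125 + 0.0078125 + 0.0078125
= 0.2734
Since 0.2734 ≤ 1, prefix-free code exists


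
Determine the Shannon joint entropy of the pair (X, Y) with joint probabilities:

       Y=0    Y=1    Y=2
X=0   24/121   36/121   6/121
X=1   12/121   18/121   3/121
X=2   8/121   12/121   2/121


H(X,Y) = -Σ p(x,y) log₂ p(x,y)
  p(0,0)=24/121: -0.1983 × log₂(0.1983) = 0.4629
  p(0,1)=36/121: -0.2975 × log₂(0.2975) = 0.5203
  p(0,2)=6/121: -0.0496 × log₂(0.0496) = 0.2149
  p(1,0)=12/121: -0.0992 × log₂(0.0992) = 0.3306
  p(1,1)=18/121: -0.1488 × log₂(0.1488) = 0.4089
  p(1,2)=3/121: -0.0248 × log₂(0.0248) = 0.1322
  p(2,0)=8/121: -0.0661 × log₂(0.0661) = 0.2591
  p(2,1)=12/121: -0.0992 × log₂(0.0992) = 0.3306
  p(2,2)=2/121: -0.0165 × log₂(0.0165) = 0.0978
H(X,Y) = 2.7576 bits


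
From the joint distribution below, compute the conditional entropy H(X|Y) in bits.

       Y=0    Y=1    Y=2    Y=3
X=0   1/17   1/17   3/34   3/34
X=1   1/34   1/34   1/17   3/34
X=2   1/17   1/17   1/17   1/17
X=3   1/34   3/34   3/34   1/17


H(X|Y) = Σ_y p(y) H(X|Y=y)
  p(Y=0) = 3/17, H(X|Y=0) = 1.9183
  p(Y=1) = 4/17, H(X|Y=1) = 1.9056
  p(Y=2) = 5/17, H(X|Y=2) = 1.9710
  p(Y=3) = 5/17, H(X|Y=3) = 1.9710
H(X|Y) = 0.1765×1.9183 + 0.2353×1.9056 + 0.2941×1.9710 + 0.2941×1.9710 = 1.9463 bits


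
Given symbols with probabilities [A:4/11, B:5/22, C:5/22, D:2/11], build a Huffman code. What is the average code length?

Huffman tree construction:
Combine smallest probabilities repeatedly
Resulting codes:
  A: 11 (length 2)
  B: 01 (length 2)
  C: 10 (length 2)
  D: 00 (length 2)
Average length = Σ p(s) × length(s) = 2.0000 bits


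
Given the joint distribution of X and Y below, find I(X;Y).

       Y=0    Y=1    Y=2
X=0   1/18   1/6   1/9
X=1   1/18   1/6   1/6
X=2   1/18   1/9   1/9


H(X) = 1.5715, H(Y) = 1.4807, H(X,Y) = 3.0441
I(X;Y) = H(X) + H(Y) - H(X,Y) = 0.0081 bits


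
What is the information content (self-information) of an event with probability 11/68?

Information content I(x) = -log₂(p(x))
I = -log₂(11/68) = -log₂(0.1618)
I = 2.6280 bits


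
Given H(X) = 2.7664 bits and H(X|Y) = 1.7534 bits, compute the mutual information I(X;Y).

I(X;Y) = H(X) - H(X|Y)
I(X;Y) = 2.7664 - 1.7534 = 1.013 bits


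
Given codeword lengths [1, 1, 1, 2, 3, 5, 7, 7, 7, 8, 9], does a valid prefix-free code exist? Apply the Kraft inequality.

Kraft inequality: Σ 2^(-l_i) ≤ 1 for prefix-free code
Calculating: 2^(-1) + 2^(-1) + 2^(-1) + 2^(-2) + 2^(-3) + 2^(-5) + 2^(-7) + 2^(-7) + 2^(-7) + 2^(-8) + 2^(-9)
= 0.5 + 0.5 + 0.5 + 0.25 + 0.125 + 0.03125 + 0.0078125 + 0.0078125 + 0.0078125 + 0.00390625 + 0.001953125
= 1.9355
Since 1.9355 > 1, prefix-free code does not exist


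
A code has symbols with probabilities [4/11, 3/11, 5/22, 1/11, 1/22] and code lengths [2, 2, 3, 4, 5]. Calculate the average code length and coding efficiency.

Average length L = Σ p_i × l_i = 2.5455 bits
Entropy H = 2.0449 bits
Efficiency η = H/L × 100% = 80.34%


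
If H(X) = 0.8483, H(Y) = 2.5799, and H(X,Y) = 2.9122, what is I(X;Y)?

I(X;Y) = H(X) + H(Y) - H(X,Y)
I(X;Y) = 0.8483 + 2.5799 - 2.9122 = 0.516 bits


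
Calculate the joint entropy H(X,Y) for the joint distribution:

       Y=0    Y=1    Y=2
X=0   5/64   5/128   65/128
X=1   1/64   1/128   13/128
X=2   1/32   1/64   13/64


H(X,Y) = -Σ p(x,y) log₂ p(x,y)
  p(0,0)=5/64: -0.0781 × log₂(0.0781) = 0.2873
  p(0,1)=5/128: -0.0391 × log₂(0.0391) = 0.1827
  p(0,2)=65/128: -0.5078 × log₂(0.5078) = 0.4965
  p(1,0)=1/64: -0.0156 × log₂(0.0156) = 0.0938
  p(1,1)=1/128: -0.0078 × log₂(0.0078) = 0.0547
  p(1,2)=13/128: -0.1016 × log₂(0.1016) = 0.3351
  p(2,0)=1/32: -0.0312 × log₂(0.0312) = 0.1562
  p(2,1)=1/64: -0.0156 × log₂(0.0156) = 0.0938
  p(2,2)=13/64: -0.2031 × log₂(0.2031) = 0.4671
H(X,Y) = 2.1672 bits


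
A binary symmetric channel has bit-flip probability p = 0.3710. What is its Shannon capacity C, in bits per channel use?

For BSC with error probability p:
C = 1 - H(p) where H(p) is binary entropy
H(0.3710) = -0.3710 × log₂(0.3710) - 0.6290 × log₂(0.6290)
H(p) = 0.9514
C = 1 - 0.9514 = 0.0486 bits/use


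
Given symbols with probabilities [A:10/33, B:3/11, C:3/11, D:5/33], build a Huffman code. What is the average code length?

Huffman tree construction:
Combine smallest probabilities repeatedly
Resulting codes:
  A: 11 (length 2)
  B: 01 (length 2)
  C: 10 (length 2)
  D: 00 (length 2)
Average length = Σ p(s) × length(s) = 2.0000 bits


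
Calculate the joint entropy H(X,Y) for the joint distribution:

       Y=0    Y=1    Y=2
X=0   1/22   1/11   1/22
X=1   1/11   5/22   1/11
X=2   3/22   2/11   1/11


H(X,Y) = -Σ p(x,y) log₂ p(x,y)
  p(0,0)=1/22: -0.0455 × log₂(0.0455) = 0.2027
  p(0,1)=1/11: -0.0909 × log₂(0.0909) = 0.3145
  p(0,2)=1/22: -0.0455 × log₂(0.0455) = 0.2027
  p(1,0)=1/11: -0.0909 × log₂(0.0909) = 0.3145
  p(1,1)=5/22: -0.2273 × log₂(0.2273) = 0.4858
  p(1,2)=1/11: -0.0909 × log₂(0.0909) = 0.3145
  p(2,0)=3/22: -0.1364 × log₂(0.1364) = 0.3920
  p(2,1)=2/11: -0.1818 × log₂(0.1818) = 0.4472
  p(2,2)=1/11: -0.0909 × log₂(0.0909) = 0.3145
H(X,Y) = 2.9883 bits


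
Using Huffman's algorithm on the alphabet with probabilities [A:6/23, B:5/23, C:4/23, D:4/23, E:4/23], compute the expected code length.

Huffman tree construction:
Combine smallest probabilities repeatedly
Resulting codes:
  A: 10 (length 2)
  B: 01 (length 2)
  C: 110 (length 3)
  D: 111 (length 3)
  E: 00 (length 2)
Average length = Σ p(s) × length(s) = 2.3478 bits


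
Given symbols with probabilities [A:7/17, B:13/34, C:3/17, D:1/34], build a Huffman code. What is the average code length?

Huffman tree construction:
Combine smallest probabilities repeatedly
Resulting codes:
  A: 0 (length 1)
  B: 11 (length 2)
  C: 101 (length 3)
  D: 100 (length 3)
Average length = Σ p(s) × length(s) = 1.7941 bits


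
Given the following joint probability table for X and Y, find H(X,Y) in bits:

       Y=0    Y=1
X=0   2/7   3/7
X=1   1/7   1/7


H(X,Y) = -Σ p(x,y) log₂ p(x,y)
  p(0,0)=2/7: -0.2857 × log₂(0.2857) = 0.5164
  p(0,1)=3/7: -0.4286 × log₂(0.4286) = 0.5239
  p(1,0)=1/7: -0.1429 × log₂(0.1429) = 0.4011
  p(1,1)=1/7: -0.1429 × log₂(0.1429) = 0.4011
H(X,Y) = 1.8424 bits


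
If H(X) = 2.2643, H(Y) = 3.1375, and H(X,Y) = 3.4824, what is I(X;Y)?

I(X;Y) = H(X) + H(Y) - H(X,Y)
I(X;Y) = 2.2643 + 3.1375 - 3.4824 = 1.9194 bits


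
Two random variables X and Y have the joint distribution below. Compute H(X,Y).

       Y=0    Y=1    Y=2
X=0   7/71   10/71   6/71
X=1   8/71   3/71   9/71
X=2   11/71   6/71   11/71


H(X,Y) = -Σ p(x,y) log₂ p(x,y)
  p(0,0)=7/71: -0.0986 × log₂(0.0986) = 0.3295
  p(0,1)=10/71: -0.1408 × log₂(0.1408) = 0.3983
  p(0,2)=6/71: -0.0845 × log₂(0.0845) = 0.3012
  p(1,0)=8/71: -0.1127 × log₂(0.1127) = 0.3549
  p(1,1)=3/71: -0.0423 × log₂(0.0423) = 0.1929
  p(1,2)=9/71: -0.1268 × log₂(0.1268) = 0.3777
  p(2,0)=11/71: -0.1549 × log₂(0.1549) = 0.4168
  p(2,1)=6/71: -0.0845 × log₂(0.0845) = 0.3012
  p(2,2)=11/71: -0.1549 × log₂(0.1549) = 0.4168
H(X,Y) = 3.0894 bits


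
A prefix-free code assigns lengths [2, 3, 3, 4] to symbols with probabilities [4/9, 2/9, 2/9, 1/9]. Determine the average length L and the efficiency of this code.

Average length L = Σ p_i × l_i = 2.6667 bits
Entropy H = 1.8366 bits
Efficiency η = H/L × 100% = 68.87%


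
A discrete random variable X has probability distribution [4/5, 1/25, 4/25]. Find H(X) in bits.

H(X) = -Σ p(x) log₂ p(x)
  -4/5 × log₂(4/5) = 0.2575
  -1/25 × log₂(1/25) = 0.1858
  -4/25 × log₂(4/25) = 0.4230
H(X) = 0.8663 bits


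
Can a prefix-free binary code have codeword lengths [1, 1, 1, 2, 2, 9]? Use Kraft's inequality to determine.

Kraft inequality: Σ 2^(-l_i) ≤ 1 for prefix-free code
Calculating: 2^(-1) + 2^(-1) + 2^(-1) + 2^(-2) + 2^(-2) + 2^(-9)
= 0.5 + 0.5 + 0.5 + 0.25 + 0.25 + 0.001953125
= 2.0020
Since 2.0020 > 1, prefix-free code does not exist


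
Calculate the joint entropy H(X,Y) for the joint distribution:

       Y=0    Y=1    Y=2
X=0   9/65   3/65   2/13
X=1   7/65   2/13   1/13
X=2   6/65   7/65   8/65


H(X,Y) = -Σ p(x,y) log₂ p(x,y)
  p(0,0)=9/65: -0.1385 × log₂(0.1385) = 0.3950
  p(0,1)=3/65: -0.0462 × log₂(0.0462) = 0.2048
  p(0,2)=2/13: -0.1538 × log₂(0.1538) = 0.4155
  p(1,0)=7/65: -0.1077 × log₂(0.1077) = 0.3462
  p(1,1)=2/13: -0.1538 × log₂(0.1538) = 0.4155
  p(1,2)=1/13: -0.0769 × log₂(0.0769) = 0.2846
  p(2,0)=6/65: -0.0923 × log₂(0.0923) = 0.3173
  p(2,1)=7/65: -0.1077 × log₂(0.1077) = 0.3462
  p(2,2)=8/65: -0.1231 × log₂(0.1231) = 0.3720
H(X,Y) = 3.0971 bits


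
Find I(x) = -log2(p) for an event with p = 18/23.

Information content I(x) = -log₂(p(x))
I = -log₂(18/23) = -log₂(0.7826)
I = 0.3536 bits


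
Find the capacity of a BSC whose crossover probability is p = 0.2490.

For BSC with error probability p:
C = 1 - H(p) where H(p) is binary entropy
H(0.2490) = -0.2490 × log₂(0.2490) - 0.7510 × log₂(0.7510)
H(p) = 0.8097
C = 1 - 0.8097 = 0.1903 bits/use


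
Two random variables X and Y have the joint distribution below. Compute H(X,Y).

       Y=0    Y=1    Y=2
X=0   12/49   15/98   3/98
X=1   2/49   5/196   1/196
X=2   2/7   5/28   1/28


H(X,Y) = -Σ p(x,y) log₂ p(x,y)
  p(0,0)=12/49: -0.2449 × log₂(0.2449) = 0.4971
  p(0,1)=15/98: -0.1531 × log₂(0.1531) = 0.4145
  p(0,2)=3/98: -0.0306 × log₂(0.0306) = 0.1540
  p(1,0)=2/49: -0.0408 × log₂(0.0408) = 0.1884
  p(1,1)=5/196: -0.0255 × log₂(0.0255) = 0.1350
  p(1,2)=1/196: -0.0051 × log₂(0.0051) = 0.0389
  p(2,0)=2/7: -0.2857 × log₂(0.2857) = 0.5164
  p(2,1)=5/28: -0.1786 × log₂(0.1786) = 0.4438
  p(2,2)=1/28: -0.0357 × log₂(0.0357) = 0.1717
H(X,Y) = 2.5596 bits


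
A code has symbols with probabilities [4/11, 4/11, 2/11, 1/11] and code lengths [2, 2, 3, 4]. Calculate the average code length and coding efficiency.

Average length L = Σ p_i × l_i = 2.3636 bits
Entropy H = 1.8231 bits
Efficiency η = H/L × 100% = 77.13%


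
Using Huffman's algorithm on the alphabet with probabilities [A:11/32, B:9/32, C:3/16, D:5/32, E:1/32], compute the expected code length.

Huffman tree construction:
Combine smallest probabilities repeatedly
Resulting codes:
  A: 11 (length 2)
  B: 10 (length 2)
  C: 00 (length 2)
  D: 011 (length 3)
  E: 010 (length 3)
Average length = Σ p(s) × length(s) = 2.1875 bits


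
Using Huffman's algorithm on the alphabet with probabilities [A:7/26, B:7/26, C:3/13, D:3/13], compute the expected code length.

Huffman tree construction:
Combine smallest probabilities repeatedly
Resulting codes:
  A: 10 (length 2)
  B: 11 (length 2)
  C: 00 (length 2)
  D: 01 (length 2)
Average length = Σ p(s) × length(s) = 2.0000 bits


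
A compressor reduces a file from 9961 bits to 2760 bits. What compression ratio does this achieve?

Compression ratio = Original / Compressed
= 9961 / 2760 = 3.61:1


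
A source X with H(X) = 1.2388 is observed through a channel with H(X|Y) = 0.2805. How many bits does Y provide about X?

I(X;Y) = H(X) - H(X|Y)
I(X;Y) = 1.2388 - 0.2805 = 0.9583 bits


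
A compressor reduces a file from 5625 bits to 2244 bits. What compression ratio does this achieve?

Compression ratio = Original / Compressed
= 5625 / 2244 = 2.51:1


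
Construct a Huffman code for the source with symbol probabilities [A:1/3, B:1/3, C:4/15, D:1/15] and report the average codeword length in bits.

Huffman tree construction:
Combine smallest probabilities repeatedly
Resulting codes:
  A: 10 (length 2)
  B: 11 (length 2)
  C: 01 (length 2)
  D: 00 (length 2)
Average length = Σ p(s) × length(s) = 2.0000 bits


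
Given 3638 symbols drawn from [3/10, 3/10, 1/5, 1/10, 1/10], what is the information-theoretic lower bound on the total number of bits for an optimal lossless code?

Entropy H = 2.1710 bits/symbol
Minimum bits = H × n = 2.1710 × 3638
= 7897.92 bits


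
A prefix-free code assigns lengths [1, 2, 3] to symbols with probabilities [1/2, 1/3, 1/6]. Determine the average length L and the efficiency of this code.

Average length L = Σ p_i × l_i = 1.6667 bits
Entropy H = 1.4591 bits
Efficiency η = H/L × 100% = 87.55%


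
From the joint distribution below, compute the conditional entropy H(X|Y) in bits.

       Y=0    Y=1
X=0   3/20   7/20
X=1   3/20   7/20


H(X|Y) = Σ_y p(y) H(X|Y=y)
  p(Y=0) = 3/10, H(X|Y=0) = 1.0000
  p(Y=1) = 7/10, H(X|Y=1) = 1.0000
H(X|Y) = 0.3000×1.0000 + 0.7000×1.0000 = 1.0000 bits


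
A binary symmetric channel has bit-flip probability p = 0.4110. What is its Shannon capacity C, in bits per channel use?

For BSC with error probability p:
C = 1 - H(p) where H(p) is binary entropy
H(0.4110) = -0.4110 × log₂(0.4110) - 0.5890 × log₂(0.5890)
H(p) = 0.9770
C = 1 - 0.9770 = 0.0230 bits/use


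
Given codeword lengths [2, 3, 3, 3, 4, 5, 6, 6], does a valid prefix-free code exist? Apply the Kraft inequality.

Kraft inequality: Σ 2^(-l_i) ≤ 1 for prefix-free code
Calculating: 2^(-2) + 2^(-3) + 2^(-3) + 2^(-3) + 2^(-4) + 2^(-5) + 2^(-6) + 2^(-6)
= 0.25 + 0.125 + 0.125 + 0.125 + 0.0625 + 0.03125 + 0.015625 + 0.015625
= 0.7500
Since 0.7500 ≤ 1, prefix-free code exists


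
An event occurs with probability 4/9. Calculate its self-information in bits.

Information content I(x) = -log₂(p(x))
I = -log₂(4/9) = -log₂(0.4444)
I = 1.1699 bits


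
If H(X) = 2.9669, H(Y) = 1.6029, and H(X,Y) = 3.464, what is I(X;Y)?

I(X;Y) = H(X) + H(Y) - H(X,Y)
I(X;Y) = 2.9669 + 1.6029 - 3.464 = 1.1058 bits


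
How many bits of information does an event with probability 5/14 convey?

Information content I(x) = -log₂(p(x))
I = -log₂(5/14) = -log₂(0.3571)
I = 1.4854 bits


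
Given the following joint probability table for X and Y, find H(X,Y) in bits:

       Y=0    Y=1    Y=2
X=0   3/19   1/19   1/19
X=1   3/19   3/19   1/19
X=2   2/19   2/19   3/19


H(X,Y) = -Σ p(x,y) log₂ p(x,y)
  p(0,0)=3/19: -0.1579 × log₂(0.1579) = 0.4205
  p(0,1)=1/19: -0.0526 × log₂(0.0526) = 0.2236
  p(0,2)=1/19: -0.0526 × log₂(0.0526) = 0.2236
  p(1,0)=3/19: -0.1579 × log₂(0.1579) = 0.4205
  p(1,1)=3/19: -0.1579 × log₂(0.1579) = 0.4205
  p(1,2)=1/19: -0.0526 × log₂(0.0526) = 0.2236
  p(2,0)=2/19: -0.1053 × log₂(0.1053) = 0.3419
  p(2,1)=2/19: -0.1053 × log₂(0.1053) = 0.3419
  p(2,2)=3/19: -0.1579 × log₂(0.1579) = 0.4205
H(X,Y) = 3.0364 bits


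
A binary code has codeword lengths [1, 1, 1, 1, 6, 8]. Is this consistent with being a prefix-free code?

Kraft inequality: Σ 2^(-l_i) ≤ 1 for prefix-free code
Calculating: 2^(-1) + 2^(-1) + 2^(-1) + 2^(-1) + 2^(-6) + 2^(-8)
= 0.5 + 0.5 + 0.5 + 0.5 + 0.015625 + 0.00390625
= 2.0195
Since 2.0195 > 1, prefix-free code does not exist


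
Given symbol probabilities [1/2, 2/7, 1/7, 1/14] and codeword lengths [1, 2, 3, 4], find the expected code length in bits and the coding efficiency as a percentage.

Average length L = Σ p_i × l_i = 1.7857 bits
Entropy H = 1.6894 bits
Efficiency η = H/L × 100% = 94.61%


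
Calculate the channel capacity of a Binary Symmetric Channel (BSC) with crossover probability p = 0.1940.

For BSC with error probability p:
C = 1 - H(p) where H(p) is binary entropy
H(0.1940) = -0.1940 × log₂(0.1940) - 0.8060 × log₂(0.8060)
H(p) = 0.7098
C = 1 - 0.7098 = 0.2902 bits/use


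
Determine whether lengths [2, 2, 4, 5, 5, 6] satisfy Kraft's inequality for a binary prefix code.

Kraft inequality: Σ 2^(-l_i) ≤ 1 for prefix-free code
Calculating: 2^(-2) + 2^(-2) + 2^(-4) + 2^(-5) + 2^(-5) + 2^(-6)
= 0.25 + 0.25 + 0.0625 + 0.03125 + 0.03125 + 0.015625
= 0.6406
Since 0.6406 ≤ 1, prefix-free code exists


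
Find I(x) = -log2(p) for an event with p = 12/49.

Information content I(x) = -log₂(p(x))
I = -log₂(12/49) = -log₂(0.2449)
I = 2.0297 bits


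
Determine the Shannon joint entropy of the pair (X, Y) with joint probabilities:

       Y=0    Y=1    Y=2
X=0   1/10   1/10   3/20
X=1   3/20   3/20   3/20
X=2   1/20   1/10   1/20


H(X,Y) = -Σ p(x,y) log₂ p(x,y)
  p(0,0)=1/10: -0.1000 × log₂(0.1000) = 0.3322
  p(0,1)=1/10: -0.1000 × log₂(0.1000) = 0.3322
  p(0,2)=3/20: -0.1500 × log₂(0.1500) = 0.4105
  p(1,0)=3/20: -0.1500 × log₂(0.1500) = 0.4105
  p(1,1)=3/20: -0.1500 × log₂(0.1500) = 0.4105
  p(1,2)=3/20: -0.1500 × log₂(0.1500) = 0.4105
  p(2,0)=1/20: -0.0500 × log₂(0.0500) = 0.2161
  p(2,1)=1/10: -0.1000 × log₂(0.1000) = 0.3322
  p(2,2)=1/20: -0.0500 × log₂(0.0500) = 0.2161
H(X,Y) = 3.0710 bits


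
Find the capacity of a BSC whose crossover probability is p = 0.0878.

For BSC with error probability p:
C = 1 - H(p) where H(p) is binary entropy
H(0.0878) = -0.0878 × log₂(0.0878) - 0.9122 × log₂(0.9122)
H(p) = 0.4291
C = 1 - 0.4291 = 0.5709 bits/use


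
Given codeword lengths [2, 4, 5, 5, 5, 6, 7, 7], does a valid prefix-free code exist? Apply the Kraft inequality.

Kraft inequality: Σ 2^(-l_i) ≤ 1 for prefix-free code
Calculating: 2^(-2) + 2^(-4) + 2^(-5) + 2^(-5) + 2^(-5) + 2^(-6) + 2^(-7) + 2^(-7)
= 0.25 + 0.0625 + 0.03125 + 0.03125 + 0.03125 + 0.015625 + 0.0078125 + 0.0078125
= 0.4375
Since 0.4375 ≤ 1, prefix-free code exists


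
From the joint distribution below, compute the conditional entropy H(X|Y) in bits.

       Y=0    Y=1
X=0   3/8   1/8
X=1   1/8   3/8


H(X|Y) = Σ_y p(y) H(X|Y=y)
  p(Y=0) = 1/2, H(X|Y=0) = 0.8113
  p(Y=1) = 1/2, H(X|Y=1) = 0.8113
H(X|Y) = 0.5000×0.8113 + 0.5000×0.8113 = 0.8113 bits


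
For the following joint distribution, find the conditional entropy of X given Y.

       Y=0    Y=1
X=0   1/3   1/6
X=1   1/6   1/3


H(X|Y) = Σ_y p(y) H(X|Y=y)
  p(Y=0) = 1/2, H(X|Y=0) = 0.9183
  p(Y=1) = 1/2, H(X|Y=1) = 0.9183
H(X|Y) = 0.5000×0.9183 + 0.5000×0.9183 = 0.9183 bits


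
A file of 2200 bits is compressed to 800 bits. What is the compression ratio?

Compression ratio = Original / Compressed
= 2200 / 800 = 2.75:1


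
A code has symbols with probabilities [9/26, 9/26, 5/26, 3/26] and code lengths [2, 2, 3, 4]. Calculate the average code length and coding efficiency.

Average length L = Σ p_i × l_i = 2.4231 bits
Entropy H = 1.8765 bits
Efficiency η = H/L × 100% = 77.44%


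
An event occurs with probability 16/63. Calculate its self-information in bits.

Information content I(x) = -log₂(p(x))
I = -log₂(16/63) = -log₂(0.2540)
I = 1.9773 bits


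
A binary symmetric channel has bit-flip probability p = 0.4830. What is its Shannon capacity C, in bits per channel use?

For BSC with error probability p:
C = 1 - H(p) where H(p) is binary entropy
H(0.4830) = -0.4830 × log₂(0.4830) - 0.5170 × log₂(0.5170)
H(p) = 0.9992
C = 1 - 0.9992 = 0.0008 bits/use


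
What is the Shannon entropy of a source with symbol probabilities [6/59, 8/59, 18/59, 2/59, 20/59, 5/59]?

H(X) = -Σ p(x) log₂ p(x)
  -6/59 × log₂(6/59) = 0.3354
  -8/59 × log₂(8/59) = 0.3909
  -18/59 × log₂(18/59) = 0.5225
  -2/59 × log₂(2/59) = 0.1655
  -20/59 × log₂(20/59) = 0.5291
  -5/59 × log₂(5/59) = 0.3018
H(X) = 2.2451 bits


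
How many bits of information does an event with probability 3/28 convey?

Information content I(x) = -log₂(p(x))
I = -log₂(3/28) = -log₂(0.1071)
I = 3.2224 bits


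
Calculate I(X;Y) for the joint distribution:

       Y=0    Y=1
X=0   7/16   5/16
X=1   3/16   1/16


H(X) = 0.8113, H(Y) = 0.9544, H(X,Y) = 1.7490
I(X;Y) = H(X) + H(Y) - H(X,Y) = 0.0167 bits


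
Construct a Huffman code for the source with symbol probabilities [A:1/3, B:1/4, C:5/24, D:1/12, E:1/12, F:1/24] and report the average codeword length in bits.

Huffman tree construction:
Combine smallest probabilities repeatedly
Resulting codes:
  A: 11 (length 2)
  B: 10 (length 2)
  C: 00 (length 2)
  D: 0111 (length 4)
  E: 010 (length 3)
  F: 0110 (length 4)
Average length = Σ p(s) × length(s) = 2.3333 bits


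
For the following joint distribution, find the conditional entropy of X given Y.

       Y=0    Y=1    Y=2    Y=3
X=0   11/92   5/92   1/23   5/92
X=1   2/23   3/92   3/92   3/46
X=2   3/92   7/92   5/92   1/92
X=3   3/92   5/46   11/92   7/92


H(X|Y) = Σ_y p(y) H(X|Y=y)
  p(Y=0) = 25/92, H(X|Y=0) = 1.7813
  p(Y=1) = 25/92, H(X|Y=1) = 1.8744
  p(Y=2) = 1/4, H(X|Y=2) = 1.8097
  p(Y=3) = 19/92, H(X|Y=3) = 1.7863
H(X|Y) = 0.2717×1.7813 + 0.2717×1.8744 + 0.2500×1.8097 + 0.2065×1.7863 = 1.8148 bits


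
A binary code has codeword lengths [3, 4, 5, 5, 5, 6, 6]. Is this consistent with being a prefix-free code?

Kraft inequality: Σ 2^(-l_i) ≤ 1 for prefix-free code
Calculating: 2^(-3) + 2^(-4) + 2^(-5) + 2^(-5) + 2^(-5) + 2^(-6) + 2^(-6)
= 0.125 + 0.0625 + 0.03125 + 0.03125 + 0.03125 + 0.015625 + 0.015625
= 0.3125
Since 0.3125 ≤ 1, prefix-free code exists


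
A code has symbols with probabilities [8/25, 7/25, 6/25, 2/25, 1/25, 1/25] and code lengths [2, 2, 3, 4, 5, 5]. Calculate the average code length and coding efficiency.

Average length L = Σ p_i × l_i = 2.6400 bits
Entropy H = 2.1974 bits
Efficiency η = H/L × 100% = 83.24%


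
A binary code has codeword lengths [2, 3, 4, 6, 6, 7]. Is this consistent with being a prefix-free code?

Kraft inequality: Σ 2^(-l_i) ≤ 1 for prefix-free code
Calculating: 2^(-2) + 2^(-3) + 2^(-4) + 2^(-6) + 2^(-6) + 2^(-7)
= 0.25 + 0.125 + 0.0625 + 0.015625 + 0.015625 + 0.0078125
= 0.4766
Since 0.4766 ≤ 1, prefix-free code exists


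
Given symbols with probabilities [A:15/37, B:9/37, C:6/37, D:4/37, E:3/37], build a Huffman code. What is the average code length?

Huffman tree construction:
Combine smallest probabilities repeatedly
Resulting codes:
  A: 0 (length 1)
  B: 10 (length 2)
  C: 110 (length 3)
  D: 1111 (length 4)
  E: 1110 (length 4)
Average length = Σ p(s) × length(s) = 2.1351 bits


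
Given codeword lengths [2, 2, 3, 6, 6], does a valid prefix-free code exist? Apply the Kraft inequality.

Kraft inequality: Σ 2^(-l_i) ≤ 1 for prefix-free code
Calculating: 2^(-2) + 2^(-2) + 2^(-3) + 2^(-6) + 2^(-6)
= 0.25 + 0.25 + 0.125 + 0.015625 + 0.015625
= 0.6562
Since 0.6562 ≤ 1, prefix-free code exists


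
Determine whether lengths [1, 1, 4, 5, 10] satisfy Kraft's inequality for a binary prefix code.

Kraft inequality: Σ 2^(-l_i) ≤ 1 for prefix-free code
Calculating: 2^(-1) + 2^(-1) + 2^(-4) + 2^(-5) + 2^(-10)
= 0.5 + 0.5 + 0.0625 + 0.03125 + 0.0009765625
= 1.0947
Since 1.0947 > 1, prefix-free code does not exist


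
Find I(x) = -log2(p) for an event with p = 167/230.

Information content I(x) = -log₂(p(x))
I = -log₂(167/230) = -log₂(0.7261)
I = 0.4618 bits


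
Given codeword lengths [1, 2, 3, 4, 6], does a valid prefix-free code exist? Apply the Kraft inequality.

Kraft inequality: Σ 2^(-l_i) ≤ 1 for prefix-free code
Calculating: 2^(-1) + 2^(-2) + 2^(-3) + 2^(-4) + 2^(-6)
= 0.5 + 0.25 + 0.125 + 0.0625 + 0.015625
= 0.9531
Since 0.9531 ≤ 1, prefix-free code exists


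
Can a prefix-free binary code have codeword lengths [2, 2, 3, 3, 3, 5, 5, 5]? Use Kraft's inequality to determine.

Kraft inequality: Σ 2^(-l_i) ≤ 1 for prefix-free code
Calculating: 2^(-2) + 2^(-2) + 2^(-3) + 2^(-3) + 2^(-3) + 2^(-5) + 2^(-5) + 2^(-5)
= 0.25 + 0.25 + 0.125 + 0.125 + 0.125 + 0.03125 + 0.03125 + 0.03125
= 0.9688
Since 0.9688 ≤ 1, prefix-free code exists
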